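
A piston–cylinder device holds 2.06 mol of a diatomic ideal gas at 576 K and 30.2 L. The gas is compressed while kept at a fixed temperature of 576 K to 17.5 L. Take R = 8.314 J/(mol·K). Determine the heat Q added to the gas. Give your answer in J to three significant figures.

Isothermal ⇒ ΔU = 0, so Q = W = nRT ln(V₂/V₁).
Q = (2.06)(8.314)(576) ln(17.5/30.2) = 9865 × -0.5456 = -5383 J.

Q ≈ -5380 J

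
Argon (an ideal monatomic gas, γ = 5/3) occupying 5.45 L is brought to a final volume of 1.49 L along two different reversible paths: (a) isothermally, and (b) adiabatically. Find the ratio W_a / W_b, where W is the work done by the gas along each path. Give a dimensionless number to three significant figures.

Path (a) isothermal: W = P₁V₁ ln(V₂/V₁) → W_a/(P₁V₁) = -1.297.
Path (b) adiabatic: W = P₁V₁(1 − (V₁/V₂)^(γ−1))/(γ−1) → W_b/(P₁V₁) = -2.061.
W_a / W_b = -1.297 / -2.061 = 0.6292.

W_a / W_b ≈ 0.629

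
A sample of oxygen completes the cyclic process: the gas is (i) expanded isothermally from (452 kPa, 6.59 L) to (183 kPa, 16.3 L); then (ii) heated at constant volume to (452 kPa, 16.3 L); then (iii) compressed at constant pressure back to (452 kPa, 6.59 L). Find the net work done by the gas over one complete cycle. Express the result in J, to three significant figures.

Leg (i): W = PᵢVᵢ ln(V_f/Vᵢ) = (2979) ln(16.3/6.59) = 2698 J.
Leg (ii): W = 0.
Leg (iii): W = PΔV = (452)(6.59 − 16.3) = -4389 J.
W_net = 2698 − 4389 = -1691 J.

W_net ≈ -1690 J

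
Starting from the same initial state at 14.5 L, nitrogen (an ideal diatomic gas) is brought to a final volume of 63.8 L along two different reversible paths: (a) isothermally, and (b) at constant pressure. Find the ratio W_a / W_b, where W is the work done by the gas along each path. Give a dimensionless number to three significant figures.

Path (a) isothermal: W = P₁V₁ ln(V₂/V₁) → W_a/(P₁V₁) = 1.482.
Path (b) isobaric: W = P₁(V₂ − V₁) → W_b/(P₁V₁) = 3.4.
W_a / W_b = 1.482 / 3.4 = 0.4358.

W_a / W_b ≈ 0.436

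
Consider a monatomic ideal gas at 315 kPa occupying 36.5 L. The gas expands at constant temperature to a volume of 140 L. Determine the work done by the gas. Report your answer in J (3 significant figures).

Isothermal: W = nRT ln(V₂/V₁) = P₁V₁ ln(V₂/V₁).
P₁V₁ = (315 kPa)(36.5 L) = 11498 J.
W = 11498 × ln(140/36.5) = 11498 × 1.344
W_by_gas = 15456 J.

W ≈ 15500 J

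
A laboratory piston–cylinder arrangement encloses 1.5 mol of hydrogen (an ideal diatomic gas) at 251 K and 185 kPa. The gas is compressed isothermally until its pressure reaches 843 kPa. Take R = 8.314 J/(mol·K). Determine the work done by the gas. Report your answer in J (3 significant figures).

Isothermal process: W = nRT ln(V₂/V₁) = nRT ln(P₁/P₂).
W = (1.5)(8.314)(251) × ln(185/843)
  = 3130 × ln(0.2195) = 3130 × -1.517
W_by_gas = -4747 J.

W ≈ -4750 J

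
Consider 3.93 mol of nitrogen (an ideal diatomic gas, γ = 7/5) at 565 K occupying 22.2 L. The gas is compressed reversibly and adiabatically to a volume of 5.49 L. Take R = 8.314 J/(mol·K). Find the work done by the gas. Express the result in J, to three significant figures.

Adiabatic: TV^(γ−1) = const with γ = 7/5.
T₂ = T₁ (V₁/V₂)^(γ−1) = 565 × (22.2/5.49)^0.4 = 565 × 1.749 = 988 K.
W_by = nCᵥ(T₁ − T₂) = (3.93)(20.79)(565 − 988) = -34553 J.

W ≈ -34600 J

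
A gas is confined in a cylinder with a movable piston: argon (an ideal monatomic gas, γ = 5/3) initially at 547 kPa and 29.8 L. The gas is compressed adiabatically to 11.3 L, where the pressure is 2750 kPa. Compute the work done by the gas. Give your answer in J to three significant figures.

Adiabatic: W = (P₁V₁ − P₂V₂)/(γ − 1) with γ = 5/3.
P₁V₁ = 16301 J, P₂V₂ = 31075 J.
W = (16301 − 31075) / 0.6667 = -22162 J.

W ≈ -22200 J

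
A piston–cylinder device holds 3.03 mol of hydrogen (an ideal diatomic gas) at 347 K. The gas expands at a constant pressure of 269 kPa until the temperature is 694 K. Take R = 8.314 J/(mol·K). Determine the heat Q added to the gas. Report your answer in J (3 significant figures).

Q ≈ 30600 J

Isobaric: W = nRΔT = (3.03)(8.314)(347) = 8741 J.
ΔU = nCᵥΔT with Cᵥ = 5R/2: ΔU = (3.03)(20.79)(347) = 21854 J.
Q = ΔU + W = 21854 + 8741 = 30595 J.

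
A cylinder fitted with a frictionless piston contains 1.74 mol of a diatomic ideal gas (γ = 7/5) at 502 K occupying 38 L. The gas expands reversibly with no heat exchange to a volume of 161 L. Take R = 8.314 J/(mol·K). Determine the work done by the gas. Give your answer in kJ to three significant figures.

W ≈ 7.97 kJ

Adiabatic: TV^(γ−1) = const with γ = 7/5.
T₂ = T₁ (V₁/V₂)^(γ−1) = 502 × (38/161)^0.4 = 502 × 0.5613 = 281.8 K.
W_by = nCᵥ(T₁ − T₂) = (1.74)(20.79)(502 − 281.8) = 7965 J.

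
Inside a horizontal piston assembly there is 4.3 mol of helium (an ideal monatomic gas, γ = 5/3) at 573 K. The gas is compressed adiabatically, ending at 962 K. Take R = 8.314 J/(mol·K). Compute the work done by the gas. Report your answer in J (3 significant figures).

W ≈ -20900 J

Adiabatic ⇒ Q = 0, so W_by = −ΔU = nCᵥ(T₁ − T₂).
Cᵥ = 3R/2 = 12.47 J/(mol·K).
W = (4.3)(12.47)(573 − 962) = -20860 J.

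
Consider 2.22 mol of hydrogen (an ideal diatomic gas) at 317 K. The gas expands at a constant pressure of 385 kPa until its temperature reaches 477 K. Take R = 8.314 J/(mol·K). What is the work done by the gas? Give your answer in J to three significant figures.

W ≈ 2950 J

Isobaric: W = P ΔV = nR ΔT.
W = (2.22)(8.314)(477 − 317) = 2953 J.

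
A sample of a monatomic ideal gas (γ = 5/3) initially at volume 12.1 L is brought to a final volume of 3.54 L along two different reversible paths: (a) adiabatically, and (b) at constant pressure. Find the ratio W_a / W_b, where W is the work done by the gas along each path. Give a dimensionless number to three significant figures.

W_a / W_b ≈ 2.69

Path (a) adiabatic: W = P₁V₁(1 − (V₁/V₂)^(γ−1))/(γ−1) → W_a/(P₁V₁) = -1.904.
Path (b) isobaric: W = P₁(V₂ − V₁) → W_b/(P₁V₁) = -0.7074.
W_a / W_b = -1.904 / -0.7074 = 2.691.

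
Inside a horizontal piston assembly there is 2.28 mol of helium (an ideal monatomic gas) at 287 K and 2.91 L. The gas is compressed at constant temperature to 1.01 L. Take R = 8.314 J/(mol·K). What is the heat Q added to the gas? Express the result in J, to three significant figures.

Q ≈ -5760 J

Isothermal ⇒ ΔU = 0, so Q = W = nRT ln(V₂/V₁).
Q = (2.28)(8.314)(287) ln(1.01/2.91) = 5440 × -1.058 = -5757 J.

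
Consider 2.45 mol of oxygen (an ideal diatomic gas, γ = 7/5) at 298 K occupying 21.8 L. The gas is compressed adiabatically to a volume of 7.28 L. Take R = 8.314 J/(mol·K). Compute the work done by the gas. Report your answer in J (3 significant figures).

Adiabatic: TV^(γ−1) = const with γ = 7/5.
T₂ = T₁ (V₁/V₂)^(γ−1) = 298 × (21.8/7.28)^0.4 = 298 × 1.551 = 462.1 K.
W_by = nCᵥ(T₁ − T₂) = (2.45)(20.79)(298 − 462.1) = -8357 J.

W ≈ -8360 J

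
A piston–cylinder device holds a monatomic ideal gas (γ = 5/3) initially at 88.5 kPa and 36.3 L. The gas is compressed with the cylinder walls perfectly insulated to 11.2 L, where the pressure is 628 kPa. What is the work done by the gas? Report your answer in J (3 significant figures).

Adiabatic: W = (P₁V₁ − P₂V₂)/(γ − 1) with γ = 5/3.
P₁V₁ = 3213 J, P₂V₂ = 7034 J.
W = (3213 − 7034) / 0.6667 = -5732 J.

W ≈ -5730 J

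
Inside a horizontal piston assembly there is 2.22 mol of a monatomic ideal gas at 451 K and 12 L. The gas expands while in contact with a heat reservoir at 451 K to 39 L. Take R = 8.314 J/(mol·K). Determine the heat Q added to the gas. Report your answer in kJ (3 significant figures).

Isothermal ⇒ ΔU = 0, so Q = W = nRT ln(V₂/V₁).
Q = (2.22)(8.314)(451) ln(39/12) = 8324 × 1.179 = 9811 J.

Q ≈ 9.81 kJ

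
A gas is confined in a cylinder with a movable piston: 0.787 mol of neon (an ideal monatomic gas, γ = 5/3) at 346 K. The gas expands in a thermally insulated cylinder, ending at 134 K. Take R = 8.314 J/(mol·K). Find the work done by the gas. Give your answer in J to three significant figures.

W ≈ 2080 J

Adiabatic ⇒ Q = 0, so W_by = −ΔU = nCᵥ(T₁ − T₂).
Cᵥ = 3R/2 = 12.47 J/(mol·K).
W = (0.787)(12.47)(346 − 134) = 2081 J.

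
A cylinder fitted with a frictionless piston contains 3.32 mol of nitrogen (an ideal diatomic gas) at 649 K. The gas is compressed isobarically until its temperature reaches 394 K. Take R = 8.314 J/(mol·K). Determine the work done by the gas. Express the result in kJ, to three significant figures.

Isobaric: W = P ΔV = nR ΔT.
W = (3.32)(8.314)(394 − 649) = -7039 J.

W ≈ -7.04 kJ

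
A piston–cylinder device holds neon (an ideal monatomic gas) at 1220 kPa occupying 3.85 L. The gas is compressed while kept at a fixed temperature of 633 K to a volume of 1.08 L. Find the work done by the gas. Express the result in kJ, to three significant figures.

Isothermal: W = nRT ln(V₂/V₁) = P₁V₁ ln(V₂/V₁).
P₁V₁ = (1220 kPa)(3.85 L) = 4697 J.
W = 4697 × ln(1.08/3.85) = 4697 × -1.271
W_by_gas = -5970 J.

W ≈ -5.97 kJ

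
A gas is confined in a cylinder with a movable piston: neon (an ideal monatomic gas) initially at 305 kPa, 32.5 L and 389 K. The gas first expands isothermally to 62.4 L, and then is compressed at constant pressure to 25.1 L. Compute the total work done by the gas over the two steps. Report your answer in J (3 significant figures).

Step 1 (isothermal): W = P₁V₁ ln(V₂/V₁) = (9912) ln(62.4/32.5) = 6466 J.
After step 1: P = 158.9 kPa, V = 62.4 L, T = 389 K.
Step 2 (isobaric): W = PΔV = (158.9 kPa)(25.1 − 62.4 L) = -5925 J.
W_total = 6466 − 5925 = 540.9 J.

W_total ≈ 541 J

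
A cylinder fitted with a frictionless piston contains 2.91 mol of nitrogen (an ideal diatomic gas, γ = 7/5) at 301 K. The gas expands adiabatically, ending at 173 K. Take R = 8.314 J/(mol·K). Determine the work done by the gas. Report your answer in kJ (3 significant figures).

W ≈ 7.74 kJ

Adiabatic ⇒ Q = 0, so W_by = −ΔU = nCᵥ(T₁ − T₂).
Cᵥ = 5R/2 = 20.79 J/(mol·K).
W = (2.91)(20.79)(301 − 173) = 7742 J.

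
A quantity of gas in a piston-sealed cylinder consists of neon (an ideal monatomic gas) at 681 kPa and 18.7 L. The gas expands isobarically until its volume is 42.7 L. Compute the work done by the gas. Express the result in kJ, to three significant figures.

W ≈ 16.3 kJ

Isobaric: W = P ΔV.
W = (681 kPa)(42.7 − 18.7 L) = (681)(24) = 16344 J.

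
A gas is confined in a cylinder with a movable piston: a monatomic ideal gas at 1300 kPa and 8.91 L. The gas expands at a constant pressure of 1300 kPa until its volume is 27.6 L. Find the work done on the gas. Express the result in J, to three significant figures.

W ≈ -24300 J

Isobaric: W = P ΔV.
W = (1300 kPa)(27.6 − 8.91 L) = (1300)(18.69) = 24297 J.
Work on gas = −W_by = -24297 J.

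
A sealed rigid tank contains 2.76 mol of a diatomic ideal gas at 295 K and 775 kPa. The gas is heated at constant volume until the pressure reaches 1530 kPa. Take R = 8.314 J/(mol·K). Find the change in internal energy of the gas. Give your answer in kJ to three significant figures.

ΔU ≈ 16.5 kJ

Constant volume ⇒ W = 0, so Q = ΔU = nCᵥΔT with Cᵥ = 5R/2 = 20.79 J/(mol·K).
At constant V, T₂/T₁ = P₂/P₁ ⇒ ΔT = T₁(P₂/P₁ − 1) = 295·(1530/775 − 1) = 287.4 K.
ΔU = (2.76)(20.79)(287.4) = 16486 J.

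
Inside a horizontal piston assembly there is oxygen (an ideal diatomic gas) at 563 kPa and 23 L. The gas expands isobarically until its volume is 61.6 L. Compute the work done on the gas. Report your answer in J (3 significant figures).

Isobaric: W = P ΔV.
W = (563 kPa)(61.6 − 23 L) = (563)(38.6) = 21732 J.
Work on gas = −W_by = -21732 J.

W ≈ -21700 J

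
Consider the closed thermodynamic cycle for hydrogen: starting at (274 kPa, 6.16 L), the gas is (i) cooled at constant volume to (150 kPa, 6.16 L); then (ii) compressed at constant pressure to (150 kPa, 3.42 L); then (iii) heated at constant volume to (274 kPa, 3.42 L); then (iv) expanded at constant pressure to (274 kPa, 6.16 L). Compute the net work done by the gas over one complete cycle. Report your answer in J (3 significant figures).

Constant-volume legs do no work.
W(ii) = (150)(3.42 − 6.16) = -411 J; W(iv) = (274)(6.16 − 3.42) = 750.8 J.
W_net = -411 + 750.8 = 339.8 J (the clockwise enclosed area).

W_net ≈ 340 J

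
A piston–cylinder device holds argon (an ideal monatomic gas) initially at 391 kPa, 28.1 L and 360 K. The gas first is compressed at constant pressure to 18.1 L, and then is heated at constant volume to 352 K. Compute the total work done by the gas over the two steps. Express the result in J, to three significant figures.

W_total ≈ -3910 J

Step 1 (isobaric): W = PΔV = (391 kPa)(18.1 − 28.1 L) = -3910 J.
Step 2 (isochoric): W = 0 (constant volume).
W_total = -3910 + 0 = -3910 J.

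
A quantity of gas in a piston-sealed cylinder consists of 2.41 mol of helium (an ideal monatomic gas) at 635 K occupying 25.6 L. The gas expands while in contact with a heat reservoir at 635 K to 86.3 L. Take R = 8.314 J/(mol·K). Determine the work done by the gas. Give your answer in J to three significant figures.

W ≈ 15500 J

Isothermal: W = nRT ln(V₂/V₁).
W = (2.41)(8.314)(635) × ln(86.3/25.6)
  = 12723 × 1.215
W_by_gas = 15462 J.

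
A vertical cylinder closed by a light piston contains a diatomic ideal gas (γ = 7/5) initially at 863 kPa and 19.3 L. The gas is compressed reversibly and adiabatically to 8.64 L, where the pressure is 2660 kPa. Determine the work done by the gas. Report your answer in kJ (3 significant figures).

Adiabatic: W = (P₁V₁ − P₂V₂)/(γ − 1) with γ = 7/5.
P₁V₁ = 16656 J, P₂V₂ = 22982 J.
W = (16656 − 22982) / 0.4 = -15816 J.

W ≈ -15.8 kJ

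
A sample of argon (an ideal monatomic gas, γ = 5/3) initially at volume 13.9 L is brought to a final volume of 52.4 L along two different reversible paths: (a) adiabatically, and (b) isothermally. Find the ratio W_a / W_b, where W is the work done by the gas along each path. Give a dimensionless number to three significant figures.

W_a / W_b ≈ 0.664

Path (a) adiabatic: W = P₁V₁(1 − (V₁/V₂)^(γ−1))/(γ−1) → W_a/(P₁V₁) = 0.8807.
Path (b) isothermal: W = P₁V₁ ln(V₂/V₁) → W_b/(P₁V₁) = 1.327.
W_a / W_b = 0.8807 / 1.327 = 0.6637.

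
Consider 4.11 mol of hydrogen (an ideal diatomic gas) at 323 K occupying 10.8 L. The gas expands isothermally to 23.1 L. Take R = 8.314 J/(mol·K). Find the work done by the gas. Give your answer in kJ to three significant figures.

W ≈ 8.39 kJ

Isothermal: W = nRT ln(V₂/V₁).
W = (4.11)(8.314)(323) × ln(23.1/10.8)
  = 11037 × 0.7603
W_by_gas = 8391 J.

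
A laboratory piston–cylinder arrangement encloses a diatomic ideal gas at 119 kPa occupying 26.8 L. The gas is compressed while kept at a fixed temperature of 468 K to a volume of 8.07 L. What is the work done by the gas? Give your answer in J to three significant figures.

W ≈ -3830 J

Isothermal: W = nRT ln(V₂/V₁) = P₁V₁ ln(V₂/V₁).
P₁V₁ = (119 kPa)(26.8 L) = 3189 J.
W = 3189 × ln(8.07/26.8) = 3189 × -1.2
W_by_gas = -3828 J.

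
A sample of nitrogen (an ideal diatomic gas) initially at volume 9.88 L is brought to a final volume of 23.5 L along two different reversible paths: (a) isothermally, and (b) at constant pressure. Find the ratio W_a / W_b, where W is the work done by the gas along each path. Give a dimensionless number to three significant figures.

W_a / W_b ≈ 0.629

Path (a) isothermal: W = P₁V₁ ln(V₂/V₁) → W_a/(P₁V₁) = 0.8665.
Path (b) isobaric: W = P₁(V₂ − V₁) → W_b/(P₁V₁) = 1.379.
W_a / W_b = 0.8665 / 1.379 = 0.6286.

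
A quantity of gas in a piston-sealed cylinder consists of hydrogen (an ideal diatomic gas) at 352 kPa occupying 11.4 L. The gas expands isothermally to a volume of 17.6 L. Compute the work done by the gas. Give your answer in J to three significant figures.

Isothermal: W = nRT ln(V₂/V₁) = P₁V₁ ln(V₂/V₁).
P₁V₁ = (352 kPa)(11.4 L) = 4013 J.
W = 4013 × ln(17.6/11.4) = 4013 × 0.4343
W_by_gas = 1743 J.

W ≈ 1740 J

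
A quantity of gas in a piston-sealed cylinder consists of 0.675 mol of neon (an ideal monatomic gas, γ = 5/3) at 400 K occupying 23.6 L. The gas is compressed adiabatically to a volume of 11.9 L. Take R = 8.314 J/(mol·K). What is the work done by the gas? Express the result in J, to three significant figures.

W ≈ -1950 J

Adiabatic: TV^(γ−1) = const with γ = 5/3.
T₂ = T₁ (V₁/V₂)^(γ−1) = 400 × (23.6/11.9)^0.667 = 400 × 1.578 = 631.4 K.
W_by = nCᵥ(T₁ − T₂) = (0.675)(12.47)(400 − 631.4) = -1948 J.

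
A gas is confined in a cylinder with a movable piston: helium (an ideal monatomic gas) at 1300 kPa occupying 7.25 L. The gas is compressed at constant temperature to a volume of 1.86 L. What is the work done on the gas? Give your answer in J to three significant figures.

W ≈ 12800 J

Isothermal: W = nRT ln(V₂/V₁) = P₁V₁ ln(V₂/V₁).
P₁V₁ = (1300 kPa)(7.25 L) = 9425 J.
W = 9425 × ln(1.86/7.25) = 9425 × -1.36
W_by_gas = -12822 J; work on gas = −W_by = 12822 J.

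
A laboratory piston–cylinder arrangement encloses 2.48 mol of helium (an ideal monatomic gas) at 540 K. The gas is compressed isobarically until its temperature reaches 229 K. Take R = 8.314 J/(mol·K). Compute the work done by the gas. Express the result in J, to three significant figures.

W ≈ -6410 J

Isobaric: W = P ΔV = nR ΔT.
W = (2.48)(8.314)(229 − 540) = -6412 J.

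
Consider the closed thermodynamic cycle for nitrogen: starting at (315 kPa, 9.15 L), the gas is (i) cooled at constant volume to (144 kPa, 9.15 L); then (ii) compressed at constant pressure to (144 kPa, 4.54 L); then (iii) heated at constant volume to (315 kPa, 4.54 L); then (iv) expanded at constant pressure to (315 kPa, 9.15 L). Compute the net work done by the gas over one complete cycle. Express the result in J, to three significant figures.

Constant-volume legs do no work.
W(ii) = (144)(4.54 − 9.15) = -663.8 J; W(iv) = (315)(9.15 − 4.54) = 1452 J.
W_net = -663.8 + 1452 = 788.3 J (the clockwise enclosed area).

W_net ≈ 788 J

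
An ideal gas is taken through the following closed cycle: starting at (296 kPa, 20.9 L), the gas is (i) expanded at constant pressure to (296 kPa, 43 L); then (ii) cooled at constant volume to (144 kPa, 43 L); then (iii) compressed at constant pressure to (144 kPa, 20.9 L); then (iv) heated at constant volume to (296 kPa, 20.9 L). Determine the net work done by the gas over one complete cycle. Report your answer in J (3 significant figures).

W_net ≈ 3360 J

Constant-volume legs do no work.
W(i) = (296)(43 − 20.9) = 6542 J; W(iii) = (144)(20.9 − 43) = -3182 J.
W_net = 6542 − 3182 = 3359 J (the clockwise enclosed area).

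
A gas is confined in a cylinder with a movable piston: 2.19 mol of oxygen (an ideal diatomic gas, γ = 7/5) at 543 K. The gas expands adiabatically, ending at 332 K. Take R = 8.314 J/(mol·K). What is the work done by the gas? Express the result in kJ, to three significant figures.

W ≈ 9.60 kJ

Adiabatic ⇒ Q = 0, so W_by = −ΔU = nCᵥ(T₁ − T₂).
Cᵥ = 5R/2 = 20.79 J/(mol·K).
W = (2.19)(20.79)(543 − 332) = 9605 J.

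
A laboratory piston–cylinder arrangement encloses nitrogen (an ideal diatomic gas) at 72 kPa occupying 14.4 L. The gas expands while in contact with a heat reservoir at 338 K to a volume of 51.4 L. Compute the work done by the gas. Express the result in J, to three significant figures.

W ≈ 1320 J

Isothermal: W = nRT ln(V₂/V₁) = P₁V₁ ln(V₂/V₁).
P₁V₁ = (72 kPa)(14.4 L) = 1037 J.
W = 1037 × ln(51.4/14.4) = 1037 × 1.272
W_by_gas = 1319 J.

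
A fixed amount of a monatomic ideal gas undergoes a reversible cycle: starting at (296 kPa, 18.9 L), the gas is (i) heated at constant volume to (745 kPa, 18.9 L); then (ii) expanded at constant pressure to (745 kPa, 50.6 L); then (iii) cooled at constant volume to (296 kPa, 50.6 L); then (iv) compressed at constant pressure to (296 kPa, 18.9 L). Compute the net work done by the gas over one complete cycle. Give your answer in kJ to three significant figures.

Constant-volume legs do no work.
W(ii) = (745)(50.6 − 18.9) = 23617 J; W(iv) = (296)(18.9 − 50.6) = -9383 J.
W_net = 23617 − 9383 = 14233 J (the clockwise enclosed area).

W_net ≈ 14.2 kJ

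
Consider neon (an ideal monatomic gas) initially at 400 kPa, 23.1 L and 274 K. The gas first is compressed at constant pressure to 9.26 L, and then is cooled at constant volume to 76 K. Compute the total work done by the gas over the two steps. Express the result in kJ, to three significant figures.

W_total ≈ -5.54 kJ

Step 1 (isobaric): W = PΔV = (400 kPa)(9.26 − 23.1 L) = -5536 J.
Step 2 (isochoric): W = 0 (constant volume).
W_total = -5536 + 0 = -5536 J.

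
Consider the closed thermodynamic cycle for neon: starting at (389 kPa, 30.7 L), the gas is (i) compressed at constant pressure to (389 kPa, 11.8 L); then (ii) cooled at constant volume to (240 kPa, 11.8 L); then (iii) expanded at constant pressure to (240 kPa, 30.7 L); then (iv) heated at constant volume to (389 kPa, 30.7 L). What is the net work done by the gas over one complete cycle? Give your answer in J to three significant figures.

W_net ≈ -2820 J

Constant-volume legs do no work.
W(i) = (389)(11.8 − 30.7) = -7352 J; W(iii) = (240)(30.7 − 11.8) = 4536 J.
W_net = -7352 + 4536 = -2816 J (the counter-clockwise enclosed area).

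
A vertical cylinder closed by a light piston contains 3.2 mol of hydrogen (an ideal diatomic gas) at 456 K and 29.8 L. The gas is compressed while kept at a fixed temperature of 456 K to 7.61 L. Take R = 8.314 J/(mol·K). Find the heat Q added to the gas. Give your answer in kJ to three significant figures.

Isothermal ⇒ ΔU = 0, so Q = W = nRT ln(V₂/V₁).
Q = (3.2)(8.314)(456) ln(7.61/29.8) = 12132 × -1.365 = -16560 J.

Q ≈ -16.6 kJ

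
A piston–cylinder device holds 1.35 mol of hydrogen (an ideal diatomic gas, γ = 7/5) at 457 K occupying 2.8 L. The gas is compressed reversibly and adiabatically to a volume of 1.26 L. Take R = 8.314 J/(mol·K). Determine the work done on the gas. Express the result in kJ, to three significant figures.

W ≈ 4.83 kJ

Adiabatic: TV^(γ−1) = const with γ = 7/5.
T₂ = T₁ (V₁/V₂)^(γ−1) = 457 × (2.8/1.26)^0.4 = 457 × 1.376 = 629 K.
W_by = nCᵥ(T₁ − T₂) = (1.35)(20.79)(457 − 629) = -4825 J.
Work on gas = −W_by = 4825 J.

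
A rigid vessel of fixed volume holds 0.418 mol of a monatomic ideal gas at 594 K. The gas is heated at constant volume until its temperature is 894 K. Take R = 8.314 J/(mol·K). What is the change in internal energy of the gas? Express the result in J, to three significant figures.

Constant volume ⇒ W = 0, so Q = ΔU = nCᵥΔT with Cᵥ = 3R/2 = 12.47 J/(mol·K).
ΔU = (0.418)(12.47)(894 − 594) = 1564 J.

ΔU ≈ 1560 J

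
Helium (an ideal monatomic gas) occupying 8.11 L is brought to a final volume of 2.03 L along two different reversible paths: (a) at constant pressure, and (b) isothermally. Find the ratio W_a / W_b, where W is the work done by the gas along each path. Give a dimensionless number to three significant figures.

Path (a) isobaric: W = P₁(V₂ − V₁) → W_a/(P₁V₁) = -0.7497.
Path (b) isothermal: W = P₁V₁ ln(V₂/V₁) → W_b/(P₁V₁) = -1.385.
W_a / W_b = -0.7497 / -1.385 = 0.5413.

W_a / W_b ≈ 0.541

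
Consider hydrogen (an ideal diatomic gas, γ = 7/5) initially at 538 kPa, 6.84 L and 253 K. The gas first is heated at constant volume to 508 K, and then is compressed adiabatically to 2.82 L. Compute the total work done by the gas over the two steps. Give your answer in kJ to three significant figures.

W_total ≈ -7.86 kJ

Step 1 (isochoric): W = 0 (constant volume).
After step 1: P = 1080 kPa (V unchanged).
Step 2 (adiabatic): W = (P₁V₁ − P₂V₂)/(γ−1) = (7389 − 10532)/0.4 = -7857 J.
W_total = 0 − 7857 = -7857 J.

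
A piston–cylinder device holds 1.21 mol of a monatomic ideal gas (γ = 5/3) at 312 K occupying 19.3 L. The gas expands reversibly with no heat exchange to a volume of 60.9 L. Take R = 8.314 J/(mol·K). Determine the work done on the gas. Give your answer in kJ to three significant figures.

Adiabatic: TV^(γ−1) = const with γ = 5/3.
T₂ = T₁ (V₁/V₂)^(γ−1) = 312 × (19.3/60.9)^0.667 = 312 × 0.4648 = 145 K.
W_by = nCᵥ(T₁ − T₂) = (1.21)(12.47)(312 − 145) = 2520 J.
Work on gas = −W_by = -2520 J.

W ≈ -2.52 kJ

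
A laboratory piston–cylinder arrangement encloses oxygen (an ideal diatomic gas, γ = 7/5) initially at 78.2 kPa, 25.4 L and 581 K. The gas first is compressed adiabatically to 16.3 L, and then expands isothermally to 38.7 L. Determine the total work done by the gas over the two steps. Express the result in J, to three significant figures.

Step 1 (adiabatic): W = (P₁V₁ − P₂V₂)/(γ−1) = (1986 − 2372)/0.4 = -964.1 J.
After step 1: P = 145.5 kPa, V = 16.3 L, T = 693.8 K.
Step 2 (isothermal): W = P₁V₁ ln(V₂/V₁) = (2372) ln(38.7/16.3) = 2051 J.
W_total = -964.1 + 2051 = 1087 J.

W_total ≈ 1090 J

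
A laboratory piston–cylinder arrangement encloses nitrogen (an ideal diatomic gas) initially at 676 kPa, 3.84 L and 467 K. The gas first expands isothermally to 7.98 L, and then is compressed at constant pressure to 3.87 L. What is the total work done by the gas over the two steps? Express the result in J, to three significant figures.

W_total ≈ 562 J

Step 1 (isothermal): W = P₁V₁ ln(V₂/V₁) = (2596) ln(7.98/3.84) = 1899 J.
After step 1: P = 325.3 kPa, V = 7.98 L, T = 467 K.
Step 2 (isobaric): W = PΔV = (325.3 kPa)(3.87 − 7.98 L) = -1337 J.
W_total = 1899 − 1337 = 561.8 J.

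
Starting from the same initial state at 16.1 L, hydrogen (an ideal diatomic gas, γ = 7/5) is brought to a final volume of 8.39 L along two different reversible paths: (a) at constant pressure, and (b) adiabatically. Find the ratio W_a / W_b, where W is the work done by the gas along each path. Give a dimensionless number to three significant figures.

W_a / W_b ≈ 0.643

Path (a) isobaric: W = P₁(V₂ − V₁) → W_a/(P₁V₁) = -0.4789.
Path (b) adiabatic: W = P₁V₁(1 − (V₁/V₂)^(γ−1))/(γ−1) → W_b/(P₁V₁) = -0.7446.
W_a / W_b = -0.4789 / -0.7446 = 0.6431.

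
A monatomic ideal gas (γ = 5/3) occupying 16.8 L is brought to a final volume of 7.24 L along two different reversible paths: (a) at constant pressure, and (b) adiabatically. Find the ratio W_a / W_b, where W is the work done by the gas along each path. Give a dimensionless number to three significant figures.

Path (a) isobaric: W = P₁(V₂ − V₁) → W_a/(P₁V₁) = -0.569.
Path (b) adiabatic: W = P₁V₁(1 − (V₁/V₂)^(γ−1))/(γ−1) → W_b/(P₁V₁) = -1.129.
W_a / W_b = -0.569 / -1.129 = 0.504.

W_a / W_b ≈ 0.504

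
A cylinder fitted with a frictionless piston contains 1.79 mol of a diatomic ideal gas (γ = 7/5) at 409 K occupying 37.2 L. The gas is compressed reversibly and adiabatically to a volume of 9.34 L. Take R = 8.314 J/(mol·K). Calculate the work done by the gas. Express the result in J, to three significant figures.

Adiabatic: TV^(γ−1) = const with γ = 7/5.
T₂ = T₁ (V₁/V₂)^(γ−1) = 409 × (37.2/9.34)^0.4 = 409 × 1.738 = 710.9 K.
W_by = nCᵥ(T₁ − T₂) = (1.79)(20.79)(409 − 710.9) = -11232 J.

W ≈ -11200 J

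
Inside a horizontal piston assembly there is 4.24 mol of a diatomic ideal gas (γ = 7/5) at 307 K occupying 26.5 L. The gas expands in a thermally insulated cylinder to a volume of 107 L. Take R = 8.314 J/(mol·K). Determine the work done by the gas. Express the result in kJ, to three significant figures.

W ≈ 11.6 kJ

Adiabatic: TV^(γ−1) = const with γ = 7/5.
T₂ = T₁ (V₁/V₂)^(γ−1) = 307 × (26.5/107)^0.4 = 307 × 0.5722 = 175.7 K.
W_by = nCᵥ(T₁ − T₂) = (4.24)(20.79)(307 − 175.7) = 11574 J.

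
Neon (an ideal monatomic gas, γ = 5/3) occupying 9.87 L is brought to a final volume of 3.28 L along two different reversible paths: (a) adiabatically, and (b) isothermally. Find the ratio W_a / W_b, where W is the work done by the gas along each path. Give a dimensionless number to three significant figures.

Path (a) adiabatic: W = P₁V₁(1 − (V₁/V₂)^(γ−1))/(γ−1) → W_a/(P₁V₁) = -1.626.
Path (b) isothermal: W = P₁V₁ ln(V₂/V₁) → W_b/(P₁V₁) = -1.102.
W_a / W_b = -1.626 / -1.102 = 1.476.

W_a / W_b ≈ 1.48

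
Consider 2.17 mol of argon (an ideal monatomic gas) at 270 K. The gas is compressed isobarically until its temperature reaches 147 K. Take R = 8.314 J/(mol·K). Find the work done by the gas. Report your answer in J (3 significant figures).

Isobaric: W = P ΔV = nR ΔT.
W = (2.17)(8.314)(147 − 270) = -2219 J.

W ≈ -2220 J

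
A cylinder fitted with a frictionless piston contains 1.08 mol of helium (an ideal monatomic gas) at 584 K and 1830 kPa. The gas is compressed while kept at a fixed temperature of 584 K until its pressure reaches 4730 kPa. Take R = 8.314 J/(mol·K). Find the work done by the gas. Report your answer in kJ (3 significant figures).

W ≈ -4.98 kJ

Isothermal process: W = nRT ln(V₂/V₁) = nRT ln(P₁/P₂).
W = (1.08)(8.314)(584) × ln(1830/4730)
  = 5244 × ln(0.3869) = 5244 × -0.9496
W_by_gas = -4980 J.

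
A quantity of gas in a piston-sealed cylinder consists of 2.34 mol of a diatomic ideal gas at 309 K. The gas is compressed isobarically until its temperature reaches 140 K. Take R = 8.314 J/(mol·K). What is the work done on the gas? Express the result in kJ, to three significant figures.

Isobaric: W = P ΔV = nR ΔT.
W = (2.34)(8.314)(140 − 309) = -3288 J.
Work on gas = −W_by = 3288 J.

W ≈ 3.29 kJ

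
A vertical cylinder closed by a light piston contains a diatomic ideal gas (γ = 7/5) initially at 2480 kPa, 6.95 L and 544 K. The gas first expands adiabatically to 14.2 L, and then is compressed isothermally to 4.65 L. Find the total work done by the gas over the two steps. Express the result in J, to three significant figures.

Step 1 (adiabatic): W = (P₁V₁ − P₂V₂)/(γ−1) = (17236 − 12951)/0.4 = 10712 J.
After step 1: P = 912.1 kPa, V = 14.2 L, T = 408.8 K.
Step 2 (isothermal): W = P₁V₁ ln(V₂/V₁) = (12951) ln(4.65/14.2) = -14459 J.
W_total = 10712 − 14459 = -3747 J.

W_total ≈ -3750 J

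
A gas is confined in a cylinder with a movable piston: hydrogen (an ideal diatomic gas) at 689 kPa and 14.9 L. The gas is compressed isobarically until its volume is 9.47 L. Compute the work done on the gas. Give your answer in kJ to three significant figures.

W ≈ 3.74 kJ

Isobaric: W = P ΔV.
W = (689 kPa)(9.47 − 14.9 L) = (689)(-5.43) = -3741 J.
Work on gas = −W_by = 3741 J.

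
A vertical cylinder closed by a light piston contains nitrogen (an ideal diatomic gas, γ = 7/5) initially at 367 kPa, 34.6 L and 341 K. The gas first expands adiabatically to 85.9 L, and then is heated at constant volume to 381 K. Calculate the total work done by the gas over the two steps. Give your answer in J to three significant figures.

W_total ≈ 9680 J

Step 1 (adiabatic): W = (P₁V₁ − P₂V₂)/(γ−1) = (12698 − 8826)/0.4 = 9680 J.
Step 2 (isochoric): W = 0 (constant volume).
W_total = 9680 + 0 = 9680 J.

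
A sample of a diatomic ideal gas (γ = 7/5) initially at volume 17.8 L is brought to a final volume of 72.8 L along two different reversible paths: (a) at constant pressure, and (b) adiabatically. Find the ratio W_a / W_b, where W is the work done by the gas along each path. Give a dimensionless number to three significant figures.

Path (a) isobaric: W = P₁(V₂ − V₁) → W_a/(P₁V₁) = 3.09.
Path (b) adiabatic: W = P₁V₁(1 − (V₁/V₂)^(γ−1))/(γ−1) → W_b/(P₁V₁) = 1.077.
W_a / W_b = 3.09 / 1.077 = 2.869.

W_a / W_b ≈ 2.87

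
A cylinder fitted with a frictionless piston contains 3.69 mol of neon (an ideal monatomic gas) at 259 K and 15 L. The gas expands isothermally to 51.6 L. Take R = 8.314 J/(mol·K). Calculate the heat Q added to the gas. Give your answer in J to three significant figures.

Q ≈ 9820 J

Isothermal ⇒ ΔU = 0, so Q = W = nRT ln(V₂/V₁).
Q = (3.69)(8.314)(259) ln(51.6/15) = 7946 × 1.235 = 9817 J.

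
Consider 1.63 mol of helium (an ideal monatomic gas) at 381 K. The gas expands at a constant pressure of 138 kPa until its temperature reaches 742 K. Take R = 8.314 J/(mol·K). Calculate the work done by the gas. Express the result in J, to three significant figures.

W ≈ 4890 J

Isobaric: W = P ΔV = nR ΔT.
W = (1.63)(8.314)(742 − 381) = 4892 J.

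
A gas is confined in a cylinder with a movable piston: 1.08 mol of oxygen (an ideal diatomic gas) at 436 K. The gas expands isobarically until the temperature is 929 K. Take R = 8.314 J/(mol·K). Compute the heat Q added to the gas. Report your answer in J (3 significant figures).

Isobaric: W = nRΔT = (1.08)(8.314)(493) = 4427 J.
ΔU = nCᵥΔT with Cᵥ = 5R/2: ΔU = (1.08)(20.79)(493) = 11067 J.
Q = ΔU + W = 11067 + 4427 = 15493 J.

Q ≈ 15500 J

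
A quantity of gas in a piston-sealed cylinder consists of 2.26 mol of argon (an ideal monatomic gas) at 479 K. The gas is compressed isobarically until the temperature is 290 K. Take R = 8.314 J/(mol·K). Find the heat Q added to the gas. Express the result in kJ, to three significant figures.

Isobaric: W = nRΔT = (2.26)(8.314)(-189) = -3551 J.
ΔU = nCᵥΔT with Cᵥ = 3R/2: ΔU = (2.26)(12.47)(-189) = -5327 J.
Q = ΔU + W = -5327 − 3551 = -8878 J.

Q ≈ -8.88 kJ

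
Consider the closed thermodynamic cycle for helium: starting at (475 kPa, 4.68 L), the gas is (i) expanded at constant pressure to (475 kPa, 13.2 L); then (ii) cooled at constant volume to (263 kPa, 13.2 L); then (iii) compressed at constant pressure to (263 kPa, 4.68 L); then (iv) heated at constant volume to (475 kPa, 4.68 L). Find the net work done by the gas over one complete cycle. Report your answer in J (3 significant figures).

Constant-volume legs do no work.
W(i) = (475)(13.2 − 4.68) = 4047 J; W(iii) = (263)(4.68 − 13.2) = -2241 J.
W_net = 4047 − 2241 = 1806 J (the clockwise enclosed area).

W_net ≈ 1810 J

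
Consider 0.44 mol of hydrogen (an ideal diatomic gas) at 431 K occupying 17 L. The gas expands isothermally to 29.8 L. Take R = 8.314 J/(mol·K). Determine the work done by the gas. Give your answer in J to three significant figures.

W ≈ 885 J

Isothermal: W = nRT ln(V₂/V₁).
W = (0.44)(8.314)(431) × ln(29.8/17)
  = 1577 × 0.5613
W_by_gas = 885 J.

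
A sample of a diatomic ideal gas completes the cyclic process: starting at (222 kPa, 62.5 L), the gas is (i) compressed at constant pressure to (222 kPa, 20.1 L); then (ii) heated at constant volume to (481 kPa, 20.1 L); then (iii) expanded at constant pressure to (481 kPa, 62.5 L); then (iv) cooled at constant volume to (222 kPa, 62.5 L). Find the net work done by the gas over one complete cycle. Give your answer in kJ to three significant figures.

Constant-volume legs do no work.
W(i) = (222)(20.1 − 62.5) = -9413 J; W(iii) = (481)(62.5 − 20.1) = 20394 J.
W_net = -9413 + 20394 = 10982 J (the clockwise enclosed area).

W_net ≈ 11.0 kJ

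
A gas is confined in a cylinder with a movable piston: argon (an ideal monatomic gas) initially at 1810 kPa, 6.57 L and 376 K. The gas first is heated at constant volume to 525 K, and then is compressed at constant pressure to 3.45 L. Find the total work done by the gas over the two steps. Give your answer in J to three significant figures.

Step 1 (isochoric): W = 0 (constant volume).
After step 1: P = 2527 kPa (V unchanged).
Step 2 (isobaric): W = PΔV = (2527 kPa)(3.45 − 6.57 L) = -7885 J.
W_total = 0 − 7885 = -7885 J.

W_total ≈ -7890 J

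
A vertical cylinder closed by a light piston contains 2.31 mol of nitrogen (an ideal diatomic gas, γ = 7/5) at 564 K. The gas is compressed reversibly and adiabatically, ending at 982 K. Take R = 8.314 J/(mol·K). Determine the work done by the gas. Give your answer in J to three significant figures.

W ≈ -20100 J

Adiabatic ⇒ Q = 0, so W_by = −ΔU = nCᵥ(T₁ − T₂).
Cᵥ = 5R/2 = 20.79 J/(mol·K).
W = (2.31)(20.79)(564 − 982) = -20070 J.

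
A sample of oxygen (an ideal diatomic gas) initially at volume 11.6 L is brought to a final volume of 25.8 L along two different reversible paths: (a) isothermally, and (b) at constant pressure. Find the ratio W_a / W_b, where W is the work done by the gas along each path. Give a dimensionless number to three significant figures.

Path (a) isothermal: W = P₁V₁ ln(V₂/V₁) → W_a/(P₁V₁) = 0.7994.
Path (b) isobaric: W = P₁(V₂ − V₁) → W_b/(P₁V₁) = 1.224.
W_a / W_b = 0.7994 / 1.224 = 0.653.

W_a / W_b ≈ 0.653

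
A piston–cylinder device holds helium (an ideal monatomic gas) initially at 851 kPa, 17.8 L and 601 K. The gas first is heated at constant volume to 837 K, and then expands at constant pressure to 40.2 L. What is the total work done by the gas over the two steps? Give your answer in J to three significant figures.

W_total ≈ 26500 J

Step 1 (isochoric): W = 0 (constant volume).
After step 1: P = 1185 kPa (V unchanged).
Step 2 (isobaric): W = PΔV = (1185 kPa)(40.2 − 17.8 L) = 26548 J.
W_total = 0 + 26548 = 26548 J.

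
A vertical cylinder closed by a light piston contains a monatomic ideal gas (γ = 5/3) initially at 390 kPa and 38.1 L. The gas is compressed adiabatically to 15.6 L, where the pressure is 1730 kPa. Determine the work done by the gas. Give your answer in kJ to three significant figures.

Adiabatic: W = (P₁V₁ − P₂V₂)/(γ − 1) with γ = 5/3.
P₁V₁ = 14859 J, P₂V₂ = 26988 J.
W = (14859 − 26988) / 0.6667 = -18193 J.

W ≈ -18.2 kJ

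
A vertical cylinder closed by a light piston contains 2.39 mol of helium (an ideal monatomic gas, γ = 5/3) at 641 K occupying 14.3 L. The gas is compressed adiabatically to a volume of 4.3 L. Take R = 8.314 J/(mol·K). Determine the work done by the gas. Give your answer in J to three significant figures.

W ≈ -23500 J

Adiabatic: TV^(γ−1) = const with γ = 5/3.
T₂ = T₁ (V₁/V₂)^(γ−1) = 641 × (14.3/4.3)^0.667 = 641 × 2.228 = 1428 K.
W_by = nCᵥ(T₁ − T₂) = (2.39)(12.47)(641 − 1428) = -23461 J.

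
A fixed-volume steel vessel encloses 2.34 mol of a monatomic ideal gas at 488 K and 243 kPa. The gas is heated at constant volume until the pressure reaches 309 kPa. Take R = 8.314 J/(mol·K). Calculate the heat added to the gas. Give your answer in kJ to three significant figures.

Constant volume ⇒ W = 0, so Q = ΔU = nCᵥΔT with Cᵥ = 3R/2 = 12.47 J/(mol·K).
At constant V, T₂/T₁ = P₂/P₁ ⇒ ΔT = T₁(P₂/P₁ − 1) = 488·(309/243 − 1) = 132.5 K.
ΔU = (2.34)(12.47)(132.5) = 3868 J.

Q ≈ 3.87 kJ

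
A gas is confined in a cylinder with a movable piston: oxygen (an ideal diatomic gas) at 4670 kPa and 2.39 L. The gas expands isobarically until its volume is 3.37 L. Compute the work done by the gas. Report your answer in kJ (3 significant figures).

Isobaric: W = P ΔV.
W = (4670 kPa)(3.37 − 2.39 L) = (4670)(0.98) = 4577 J.

W ≈ 4.58 kJ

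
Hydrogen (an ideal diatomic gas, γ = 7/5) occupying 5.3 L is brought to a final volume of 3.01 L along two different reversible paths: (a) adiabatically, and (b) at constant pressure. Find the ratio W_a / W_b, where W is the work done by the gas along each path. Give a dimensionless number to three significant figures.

Path (a) adiabatic: W = P₁V₁(1 − (V₁/V₂)^(γ−1))/(γ−1) → W_a/(P₁V₁) = -0.6349.
Path (b) isobaric: W = P₁(V₂ − V₁) → W_b/(P₁V₁) = -0.4321.
W_a / W_b = -0.6349 / -0.4321 = 1.469.

W_a / W_b ≈ 1.47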